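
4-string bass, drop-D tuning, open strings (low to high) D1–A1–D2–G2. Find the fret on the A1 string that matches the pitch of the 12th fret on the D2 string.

17

D2 at fret 12 is D2 + 12 semitones = D3.
The open A1 string is 5 semitones below the open D2, so the same pitch on the A1 string lies at fret 12 + 5 = 17.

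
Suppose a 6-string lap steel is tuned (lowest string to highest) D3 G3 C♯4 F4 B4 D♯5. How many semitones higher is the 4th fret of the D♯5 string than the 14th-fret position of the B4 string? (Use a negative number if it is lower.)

D♯5 at fret 4 → G5 (MIDI 79); B4 at fret 14 → C♯6 (MIDI 85).
79 − 85 = -6, so the two pitches are 6 semitones apart.

-6 semitones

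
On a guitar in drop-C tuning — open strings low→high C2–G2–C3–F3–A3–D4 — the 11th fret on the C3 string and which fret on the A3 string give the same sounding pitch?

2

C3 at fret 11 is C3 + 11 semitones = B3.
The open A3 string is 9 semitones above the open C3, so the same pitch on the A3 string lies at fret 11 − 9 = 2.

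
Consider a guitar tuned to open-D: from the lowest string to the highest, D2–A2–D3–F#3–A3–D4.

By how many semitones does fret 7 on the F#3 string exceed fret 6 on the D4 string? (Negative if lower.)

-7 semitones

F#3 at fret 7 → C#4 (MIDI 61); D4 at fret 6 → G#4 (MIDI 68).
61 − 68 = -7, so the two pitches are 7 semitones apart.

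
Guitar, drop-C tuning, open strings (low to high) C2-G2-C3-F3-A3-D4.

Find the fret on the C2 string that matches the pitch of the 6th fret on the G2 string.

G2 at fret 6 is G2 + 6 semitones = C#3.
The open C2 string is 7 semitones below the open G2, so the same pitch on the C2 string lies at fret 6 + 7 = 13.

13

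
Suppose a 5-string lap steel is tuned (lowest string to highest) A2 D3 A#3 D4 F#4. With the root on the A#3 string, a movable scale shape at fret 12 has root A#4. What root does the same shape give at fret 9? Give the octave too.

Moving from fret 12 to fret 9 shifts the root by -3 semitones.
A#4 down 3 semitones is G4.

G4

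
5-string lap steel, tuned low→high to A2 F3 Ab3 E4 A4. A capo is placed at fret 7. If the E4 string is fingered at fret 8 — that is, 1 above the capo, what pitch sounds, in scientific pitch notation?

C5

The capo raises the open E4 by 7 semitones to B4; fretting 1 more gives E4 + 7 + 1 = E4 + 8 semitones = C5.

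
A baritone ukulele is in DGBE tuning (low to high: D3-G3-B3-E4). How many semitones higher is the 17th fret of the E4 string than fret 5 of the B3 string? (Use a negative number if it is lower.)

17 semitones

E4 at fret 17 → A5 (MIDI 81); B3 at fret 5 → E4 (MIDI 64).
81 − 64 = 17, so the two pitches are 17 semitones apart.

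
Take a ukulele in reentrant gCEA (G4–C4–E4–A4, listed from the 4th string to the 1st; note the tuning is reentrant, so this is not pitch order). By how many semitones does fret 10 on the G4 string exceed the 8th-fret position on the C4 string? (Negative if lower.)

G4 at fret 10 → F5 (MIDI 77); C4 at fret 8 → G#4 (MIDI 68).
77 − 68 = 9, so the two pitches are 9 semitones apart.

9 semitones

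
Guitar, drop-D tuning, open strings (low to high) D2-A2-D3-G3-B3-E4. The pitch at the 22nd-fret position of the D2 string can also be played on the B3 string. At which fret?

Fret 22 on D2 is MIDI 38 + 22 = 60 (C4). On the B3 string (open MIDI 59), that pitch is 60 − 59 = fret 1.

1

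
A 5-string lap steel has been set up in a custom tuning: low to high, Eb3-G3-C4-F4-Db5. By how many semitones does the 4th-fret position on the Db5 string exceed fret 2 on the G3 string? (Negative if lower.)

Db5 at fret 4 → F5 (MIDI 77); G3 at fret 2 → A3 (MIDI 57).
77 − 57 = 20, so the two pitches are 20 semitones apart.

20 semitones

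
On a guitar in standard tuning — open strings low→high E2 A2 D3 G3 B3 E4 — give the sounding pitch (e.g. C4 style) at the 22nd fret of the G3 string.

F5

Each fret is one semitone, so G3 + 22 = F5.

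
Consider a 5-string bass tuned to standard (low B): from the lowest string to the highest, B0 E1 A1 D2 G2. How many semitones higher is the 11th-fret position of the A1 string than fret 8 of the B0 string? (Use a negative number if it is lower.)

A1 at fret 11 → G#2 (MIDI 44); B0 at fret 8 → G1 (MIDI 31).
44 − 31 = 13, so the two pitches are 13 semitones apart.

13 semitones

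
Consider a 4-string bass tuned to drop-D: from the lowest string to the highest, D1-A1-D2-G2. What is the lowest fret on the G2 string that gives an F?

10

From G2, count semitones up the chromatic scale until reaching F: G–G#–A–A#–…–D#–E–F — 10 steps.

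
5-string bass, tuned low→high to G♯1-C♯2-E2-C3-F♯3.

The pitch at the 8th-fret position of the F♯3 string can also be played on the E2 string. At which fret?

22

Fret 8 on F♯3 is MIDI 54 + 8 = 62 (D4). On the E2 string (open MIDI 40), that pitch is 62 − 40 = fret 22.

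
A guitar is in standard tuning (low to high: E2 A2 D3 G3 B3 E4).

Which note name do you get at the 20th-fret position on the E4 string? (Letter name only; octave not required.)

E4 is MIDI 64. Adding 20 gives 84; 84 mod 12 = 0, i.e. C.

C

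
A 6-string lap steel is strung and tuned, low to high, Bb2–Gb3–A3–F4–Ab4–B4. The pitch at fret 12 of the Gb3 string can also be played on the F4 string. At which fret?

Gb3 at fret 12 is Gb3 + 12 semitones = Gb4.
The open F4 string is 11 semitones above the open Gb3, so the same pitch on the F4 string lies at fret 12 − 11 = 1.

1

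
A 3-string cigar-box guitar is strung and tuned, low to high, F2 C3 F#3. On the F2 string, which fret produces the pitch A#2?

5

A#2 is 5 semitones above the open F2 (F–F#–G–G#–A–A#), so it sits at fret 5.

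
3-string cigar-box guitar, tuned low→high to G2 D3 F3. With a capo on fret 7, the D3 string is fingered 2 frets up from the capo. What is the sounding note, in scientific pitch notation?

The capo raises the open D3 by 7 semitones to A3; fretting 2 more gives D3 + 7 + 2 = D3 + 9 semitones = B3.

B3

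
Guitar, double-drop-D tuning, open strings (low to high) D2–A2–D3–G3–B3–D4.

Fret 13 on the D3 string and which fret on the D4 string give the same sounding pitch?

D3 at fret 13 is D3 + 13 semitones = D#4.
The open D4 string is 12 semitones above the open D3, so the same pitch on the D4 string lies at fret 13 − 12 = 1.

1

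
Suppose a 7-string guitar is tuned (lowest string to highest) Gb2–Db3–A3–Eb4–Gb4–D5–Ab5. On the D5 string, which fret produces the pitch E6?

E6 is 14 semitones above the open D5 (D–Eb–E–F–…–D–Eb–E), so it sits at fret 14.

14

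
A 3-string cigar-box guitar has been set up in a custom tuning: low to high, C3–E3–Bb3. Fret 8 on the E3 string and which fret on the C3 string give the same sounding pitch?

Fret 8 on E3 is MIDI 52 + 8 = 60 (C4). On the C3 string (open MIDI 48), that pitch is 60 − 48 = fret 12.

12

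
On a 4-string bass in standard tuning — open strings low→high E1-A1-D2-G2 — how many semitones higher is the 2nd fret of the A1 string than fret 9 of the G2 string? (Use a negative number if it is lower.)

-17 semitones

A1 at fret 2 → B1 (MIDI 35); G2 at fret 9 → E3 (MIDI 52).
35 − 52 = -17, so the two pitches are 17 semitones apart.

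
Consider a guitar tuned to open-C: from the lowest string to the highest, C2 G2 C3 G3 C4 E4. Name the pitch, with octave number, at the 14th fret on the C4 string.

C4 is MIDI 60. Adding 14 gives 74, which is D5.

D5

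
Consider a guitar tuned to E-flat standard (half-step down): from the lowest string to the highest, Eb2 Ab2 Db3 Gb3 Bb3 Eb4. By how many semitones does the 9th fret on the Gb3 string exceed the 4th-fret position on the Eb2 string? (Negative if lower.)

Gb3 at fret 9 → Eb4 (MIDI 63); Eb2 at fret 4 → G2 (MIDI 43).
63 − 43 = 20, so the two pitches are 20 semitones apart.

20 semitones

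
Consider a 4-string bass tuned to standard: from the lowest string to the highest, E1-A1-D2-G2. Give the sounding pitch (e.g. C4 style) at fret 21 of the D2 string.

B3

D2 is MIDI 38. Adding 21 gives 59, which is B3.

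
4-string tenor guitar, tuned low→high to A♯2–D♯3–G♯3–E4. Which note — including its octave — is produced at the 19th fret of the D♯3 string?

A♯4

Each fret is one semitone, so D♯3 + 19 = A♯4.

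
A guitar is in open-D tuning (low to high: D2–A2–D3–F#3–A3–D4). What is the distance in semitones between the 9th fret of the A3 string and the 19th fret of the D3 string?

3 semitones

A3 at fret 9 → F#4 (MIDI 66); D3 at fret 19 → A4 (MIDI 69).
66 − 69 = -3, so the two pitches are 3 semitones apart, with A4 the higher.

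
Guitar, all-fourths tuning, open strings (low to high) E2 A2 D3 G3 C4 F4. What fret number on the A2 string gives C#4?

C#4 is 16 semitones above the open A2 (A–A#–B–C–…–B–C–C#), so it sits at fret 16.

16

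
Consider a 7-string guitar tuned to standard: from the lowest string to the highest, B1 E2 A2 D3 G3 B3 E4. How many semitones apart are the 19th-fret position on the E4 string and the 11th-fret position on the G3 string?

E4 at fret 19 → B5 (MIDI 83); G3 at fret 11 → F#4 (MIDI 66).
83 − 66 = 17, so the two pitches are 17 semitones apart, with B5 the higher.

17 semitones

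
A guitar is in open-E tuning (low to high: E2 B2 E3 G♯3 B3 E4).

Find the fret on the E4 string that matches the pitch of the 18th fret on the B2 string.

1

Fret 18 on B2 is MIDI 47 + 18 = 65 (F4). On the E4 string (open MIDI 64), that pitch is 65 − 64 = fret 1.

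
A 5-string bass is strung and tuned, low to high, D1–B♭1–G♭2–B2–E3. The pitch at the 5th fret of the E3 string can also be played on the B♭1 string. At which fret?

23

E3 at fret 5 is E3 + 5 semitones = A3.
The open B♭1 string is 18 semitones below the open E3, so the same pitch on the B♭1 string lies at fret 5 + 18 = 23.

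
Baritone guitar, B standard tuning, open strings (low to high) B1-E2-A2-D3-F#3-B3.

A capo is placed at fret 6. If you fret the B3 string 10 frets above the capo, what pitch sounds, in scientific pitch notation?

D#5

The capo raises the open B3 by 6 semitones to F4; fretting 10 more gives B3 + 6 + 10 = B3 + 16 semitones = D#5.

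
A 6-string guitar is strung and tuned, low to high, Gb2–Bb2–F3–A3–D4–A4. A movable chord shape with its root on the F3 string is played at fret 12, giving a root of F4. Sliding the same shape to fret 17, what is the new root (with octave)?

Moving from fret 12 to fret 17 shifts the root by 5 semitones.
F4 up 5 semitones is Bb4.

Bb4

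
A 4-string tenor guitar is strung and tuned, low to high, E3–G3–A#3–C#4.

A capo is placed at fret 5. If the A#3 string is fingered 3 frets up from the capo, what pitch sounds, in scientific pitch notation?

The capo raises the open A#3 by 5 semitones to D#4; fretting 3 more gives A#3 + 5 + 3 = A#3 + 8 semitones = F#4.

F#4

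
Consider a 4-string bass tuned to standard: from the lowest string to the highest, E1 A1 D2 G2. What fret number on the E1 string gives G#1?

G#1 is 4 semitones above the open E1 (E–F–F#–G–G#), so it sits at fret 4.

4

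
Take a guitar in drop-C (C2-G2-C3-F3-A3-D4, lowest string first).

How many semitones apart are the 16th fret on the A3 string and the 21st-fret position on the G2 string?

A3 at fret 16 → C#5 (MIDI 73); G2 at fret 21 → E4 (MIDI 64).
73 − 64 = 9, so the two pitches are 9 semitones apart, with C#5 the higher.

9 semitones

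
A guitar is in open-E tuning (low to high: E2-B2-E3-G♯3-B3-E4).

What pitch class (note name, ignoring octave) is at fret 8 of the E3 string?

C

E3 is MIDI 52. Adding 8 gives 60; 60 mod 12 = 0, i.e. C.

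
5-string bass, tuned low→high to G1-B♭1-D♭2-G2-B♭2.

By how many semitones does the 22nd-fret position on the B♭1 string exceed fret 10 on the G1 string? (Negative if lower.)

B♭1 at fret 22 → A♭3 (MIDI 56); G1 at fret 10 → F2 (MIDI 41).
56 − 41 = 15, so the two pitches are 15 semitones apart.

15 semitones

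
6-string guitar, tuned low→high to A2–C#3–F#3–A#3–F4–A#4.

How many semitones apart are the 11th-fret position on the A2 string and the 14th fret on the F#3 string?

12 semitones

A2 at fret 11 → G#3 (MIDI 56); F#3 at fret 14 → G#4 (MIDI 68).
56 − 68 = -12, so the two pitches are 12 semitones apart, with G#4 the higher.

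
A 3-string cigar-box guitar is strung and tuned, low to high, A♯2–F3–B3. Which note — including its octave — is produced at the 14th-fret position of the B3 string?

C♯5

Each fret is one semitone, so B3 + 14 = C♯5.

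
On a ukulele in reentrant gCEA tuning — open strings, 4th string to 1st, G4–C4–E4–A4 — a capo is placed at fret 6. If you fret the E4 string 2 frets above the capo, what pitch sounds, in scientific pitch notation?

The capo raises the open E4 by 6 semitones to A#4; fretting 2 more gives E4 + 6 + 2 = E4 + 8 semitones = C5.

C5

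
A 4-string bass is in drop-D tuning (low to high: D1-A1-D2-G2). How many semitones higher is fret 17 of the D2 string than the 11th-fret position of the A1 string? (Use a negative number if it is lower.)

11 semitones

D2 at fret 17 → G3 (MIDI 55); A1 at fret 11 → G#2 (MIDI 44).
55 − 44 = 11, so the two pitches are 11 semitones apart.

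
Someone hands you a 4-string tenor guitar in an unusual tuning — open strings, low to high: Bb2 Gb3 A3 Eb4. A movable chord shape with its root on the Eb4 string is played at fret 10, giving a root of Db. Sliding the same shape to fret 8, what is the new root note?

Moving from fret 10 to fret 8 shifts the root by -2 semitones.
Db down 2 semitones is B.

B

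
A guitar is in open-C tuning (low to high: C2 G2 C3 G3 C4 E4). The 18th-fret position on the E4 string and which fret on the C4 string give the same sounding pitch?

Fret 18 on E4 is MIDI 64 + 18 = 82 (A#5). On the C4 string (open MIDI 60), that pitch is 82 − 60 = fret 22.

22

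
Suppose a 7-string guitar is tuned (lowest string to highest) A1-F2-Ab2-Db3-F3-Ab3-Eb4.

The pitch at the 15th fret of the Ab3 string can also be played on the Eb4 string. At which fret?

8

Fret 15 on Ab3 is MIDI 56 + 15 = 71 (B4). On the Eb4 string (open MIDI 63), that pitch is 71 − 63 = fret 8.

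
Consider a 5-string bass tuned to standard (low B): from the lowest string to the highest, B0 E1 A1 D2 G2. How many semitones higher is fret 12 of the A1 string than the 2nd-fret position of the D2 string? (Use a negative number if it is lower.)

A1 at fret 12 → A2 (MIDI 45); D2 at fret 2 → E2 (MIDI 40).
45 − 40 = 5, so the two pitches are 5 semitones apart.

5 semitones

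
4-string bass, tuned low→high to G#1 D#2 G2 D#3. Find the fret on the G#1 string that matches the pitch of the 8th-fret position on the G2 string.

19

G2 at fret 8 is G2 + 8 semitones = D#3.
The open G#1 string is 11 semitones below the open G2, so the same pitch on the G#1 string lies at fret 8 + 11 = 19.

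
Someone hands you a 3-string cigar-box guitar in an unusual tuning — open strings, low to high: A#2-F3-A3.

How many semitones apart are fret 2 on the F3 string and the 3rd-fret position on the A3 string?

5 semitones

F3 at fret 2 → G3 (MIDI 55); A3 at fret 3 → C4 (MIDI 60).
55 − 60 = -5, so the two pitches are 5 semitones apart, with C4 the higher.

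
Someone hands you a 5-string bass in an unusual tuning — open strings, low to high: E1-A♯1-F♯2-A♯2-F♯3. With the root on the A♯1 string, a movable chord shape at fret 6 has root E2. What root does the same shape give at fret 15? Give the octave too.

Moving from fret 6 to fret 15 shifts the root by 9 semitones.
E2 up 9 semitones is C♯3.

C♯3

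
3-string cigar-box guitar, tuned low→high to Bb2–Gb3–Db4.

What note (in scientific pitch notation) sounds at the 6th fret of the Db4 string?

G4

The open Db4 string plus 6 semitones: Db–D–Eb–E–F–Gb–G.
No B→C boundary is crossed, so the octave stays at 4.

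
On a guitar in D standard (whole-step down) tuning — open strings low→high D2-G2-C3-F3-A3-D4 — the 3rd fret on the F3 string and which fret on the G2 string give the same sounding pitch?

Fret 3 on F3 is MIDI 53 + 3 = 56 (G#3). On the G2 string (open MIDI 43), that pitch is 56 − 43 = fret 13.

13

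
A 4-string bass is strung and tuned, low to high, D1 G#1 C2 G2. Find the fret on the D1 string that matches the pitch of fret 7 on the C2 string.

Fret 7 on C2 is MIDI 36 + 7 = 43 (G2). On the D1 string (open MIDI 26), that pitch is 43 − 26 = fret 17.

17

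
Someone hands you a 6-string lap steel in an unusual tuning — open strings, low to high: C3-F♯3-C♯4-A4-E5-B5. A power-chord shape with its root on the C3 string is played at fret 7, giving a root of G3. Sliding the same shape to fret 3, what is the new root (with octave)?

Moving from fret 7 to fret 3 shifts the root by -4 semitones.
G3 down 4 semitones is D♯3.

D♯3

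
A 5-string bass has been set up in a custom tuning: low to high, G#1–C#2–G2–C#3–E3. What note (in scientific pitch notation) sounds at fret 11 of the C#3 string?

The open C#3 string plus 11 semitones: C#–D–D#–E–…–A#–B–C.
The walk passes from B into C once, so the octave number goes from 3 to 4.

C4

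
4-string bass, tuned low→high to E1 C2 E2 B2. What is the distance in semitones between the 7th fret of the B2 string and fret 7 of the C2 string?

B2 at fret 7 → Gb3 (MIDI 54); C2 at fret 7 → G2 (MIDI 43).
54 − 43 = 11, so the two pitches are 11 semitones apart, with Gb3 the higher.

11 semitones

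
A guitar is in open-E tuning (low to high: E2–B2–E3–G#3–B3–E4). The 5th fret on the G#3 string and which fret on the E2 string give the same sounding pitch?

21

G#3 at fret 5 is G#3 + 5 semitones = C#4.
The open E2 string is 16 semitones below the open G#3, so the same pitch on the E2 string lies at fret 5 + 16 = 21.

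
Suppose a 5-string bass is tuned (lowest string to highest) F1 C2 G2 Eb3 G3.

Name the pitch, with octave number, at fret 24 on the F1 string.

F3

F1 is MIDI 29. Adding 24 gives 53, which is F3.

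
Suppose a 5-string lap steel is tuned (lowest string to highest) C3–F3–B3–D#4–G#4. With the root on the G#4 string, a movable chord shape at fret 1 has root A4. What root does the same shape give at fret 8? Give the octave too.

E5

Moving from fret 1 to fret 8 shifts the root by 7 semitones.
A4 up 7 semitones is E5.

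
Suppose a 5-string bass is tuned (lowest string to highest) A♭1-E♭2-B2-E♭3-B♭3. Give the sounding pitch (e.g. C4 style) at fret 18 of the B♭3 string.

Each fret is one semitone, so B♭3 + 18 = E5.

E5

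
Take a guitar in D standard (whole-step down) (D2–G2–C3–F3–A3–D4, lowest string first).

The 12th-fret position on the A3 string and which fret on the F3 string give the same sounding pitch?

Fret 12 on A3 is MIDI 57 + 12 = 69 (A4). On the F3 string (open MIDI 53), that pitch is 69 − 53 = fret 16.

16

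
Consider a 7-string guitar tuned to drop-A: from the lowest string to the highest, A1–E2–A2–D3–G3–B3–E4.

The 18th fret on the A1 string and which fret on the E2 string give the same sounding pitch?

11

A1 at fret 18 is A1 + 18 semitones = D#3.
The open E2 string is 7 semitones above the open A1, so the same pitch on the E2 string lies at fret 18 − 7 = 11.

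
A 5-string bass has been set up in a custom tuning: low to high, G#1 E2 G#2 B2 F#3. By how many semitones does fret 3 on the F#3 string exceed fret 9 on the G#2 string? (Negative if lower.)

F#3 at fret 3 → A3 (MIDI 57); G#2 at fret 9 → F3 (MIDI 53).
57 − 53 = 4, so the two pitches are 4 semitones apart.

4 semitones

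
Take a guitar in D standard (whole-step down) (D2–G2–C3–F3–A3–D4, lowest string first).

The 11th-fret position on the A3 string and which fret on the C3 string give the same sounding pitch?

A3 at fret 11 is A3 + 11 semitones = G♯4.
The open C3 string is 9 semitones below the open A3, so the same pitch on the C3 string lies at fret 11 + 9 = 20.

20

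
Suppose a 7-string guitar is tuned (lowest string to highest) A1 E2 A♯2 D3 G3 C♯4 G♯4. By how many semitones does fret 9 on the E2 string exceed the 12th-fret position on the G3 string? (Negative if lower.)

-18 semitones

E2 at fret 9 → C♯3 (MIDI 49); G3 at fret 12 → G4 (MIDI 67).
49 − 67 = -18, so the two pitches are 18 semitones apart.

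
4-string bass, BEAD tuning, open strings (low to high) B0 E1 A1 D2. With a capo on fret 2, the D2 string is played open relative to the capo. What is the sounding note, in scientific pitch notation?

E2

The capo raises the open D2 by 2 semitones to E2; fretting 0 more gives D2 + 2 + 0 = D2 + 2 semitones = E2.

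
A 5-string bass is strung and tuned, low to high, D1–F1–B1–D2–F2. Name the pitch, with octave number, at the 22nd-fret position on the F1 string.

The open F1 string plus 22 semitones: F–F#–G–G#–…–C#–D–D#.
The walk passes from B into C 2 times, so the octave number goes from 1 to 3.

D#3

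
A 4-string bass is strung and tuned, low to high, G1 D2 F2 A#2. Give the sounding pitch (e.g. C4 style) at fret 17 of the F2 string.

Each fret is one semitone, so F2 + 17 = A#3.

A#3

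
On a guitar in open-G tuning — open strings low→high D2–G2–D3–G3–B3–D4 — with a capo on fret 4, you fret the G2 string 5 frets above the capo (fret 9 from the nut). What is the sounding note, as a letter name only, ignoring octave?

E

The capo raises the open G2 by 4 semitones to B2; fretting 5 more gives G2 + 4 + 5 = G2 + 9 semitones, landing on E.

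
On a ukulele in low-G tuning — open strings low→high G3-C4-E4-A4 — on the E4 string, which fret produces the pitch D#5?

11

D#5 is 11 semitones above the open E4 (E–F–F#–G–…–C#–D–D#), so it sits at fret 11.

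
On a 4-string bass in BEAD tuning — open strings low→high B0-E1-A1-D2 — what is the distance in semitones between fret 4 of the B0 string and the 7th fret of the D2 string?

18 semitones

B0 at fret 4 → D#1 (MIDI 27); D2 at fret 7 → A2 (MIDI 45).
27 − 45 = -18, so the two pitches are 18 semitones apart, with A2 the higher.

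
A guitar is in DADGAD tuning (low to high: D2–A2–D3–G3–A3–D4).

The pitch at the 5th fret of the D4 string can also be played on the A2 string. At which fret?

D4 at fret 5 is D4 + 5 semitones = G4.
The open A2 string is 17 semitones below the open D4, so the same pitch on the A2 string lies at fret 5 + 17 = 22.

22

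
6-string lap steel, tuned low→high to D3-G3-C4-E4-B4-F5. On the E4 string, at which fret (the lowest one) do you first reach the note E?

0

From E4, count semitones up the chromatic scale until reaching E: E — 0 steps.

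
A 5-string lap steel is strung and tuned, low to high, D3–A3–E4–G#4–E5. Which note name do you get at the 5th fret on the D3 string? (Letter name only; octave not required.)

Each fret is one semitone, so D3 + 5 = G.

G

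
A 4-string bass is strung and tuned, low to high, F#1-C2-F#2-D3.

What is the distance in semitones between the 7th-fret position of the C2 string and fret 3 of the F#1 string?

C2 at fret 7 → G2 (MIDI 43); F#1 at fret 3 → A1 (MIDI 33).
43 − 33 = 10, so the two pitches are 10 semitones apart, with G2 the higher.

10 semitones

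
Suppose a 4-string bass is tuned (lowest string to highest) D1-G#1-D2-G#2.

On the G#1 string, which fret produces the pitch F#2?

10

F#2 is 10 semitones above the open G#1 (G#–A–A#–B–…–E–F–F#), so it sits at fret 10.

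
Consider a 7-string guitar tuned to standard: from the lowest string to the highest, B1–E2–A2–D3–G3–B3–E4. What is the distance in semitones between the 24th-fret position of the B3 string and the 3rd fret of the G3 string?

B3 at fret 24 → B5 (MIDI 83); G3 at fret 3 → A#3 (MIDI 58).
83 − 58 = 25, so the two pitches are 25 semitones apart, with B5 the higher.

25 semitones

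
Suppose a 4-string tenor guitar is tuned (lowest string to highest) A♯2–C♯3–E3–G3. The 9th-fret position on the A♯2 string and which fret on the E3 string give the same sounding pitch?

3

Fret 9 on A♯2 is MIDI 46 + 9 = 55 (G3). On the E3 string (open MIDI 52), that pitch is 55 − 52 = fret 3.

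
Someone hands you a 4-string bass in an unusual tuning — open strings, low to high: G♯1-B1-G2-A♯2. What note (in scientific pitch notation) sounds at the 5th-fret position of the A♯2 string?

The open A♯2 string plus 5 semitones: A#–B–C–C#–D–D#.
The walk passes from B into C once, so the octave number goes from 2 to 3.

D♯3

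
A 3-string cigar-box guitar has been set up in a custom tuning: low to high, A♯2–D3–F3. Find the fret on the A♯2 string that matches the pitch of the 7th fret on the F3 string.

14

Fret 7 on F3 is MIDI 53 + 7 = 60 (C4). On the A♯2 string (open MIDI 46), that pitch is 60 − 46 = fret 14.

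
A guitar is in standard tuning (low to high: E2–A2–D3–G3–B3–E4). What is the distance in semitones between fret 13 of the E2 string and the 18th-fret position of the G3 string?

20 semitones

E2 at fret 13 → F3 (MIDI 53); G3 at fret 18 → C#5 (MIDI 73).
53 − 73 = -20, so the two pitches are 20 semitones apart, with C#5 the higher.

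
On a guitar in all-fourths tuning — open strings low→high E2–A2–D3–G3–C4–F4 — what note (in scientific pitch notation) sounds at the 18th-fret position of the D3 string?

Each fret is one semitone, so D3 + 18 = G#4.
(Equivalently spelled Ab4.)

G#4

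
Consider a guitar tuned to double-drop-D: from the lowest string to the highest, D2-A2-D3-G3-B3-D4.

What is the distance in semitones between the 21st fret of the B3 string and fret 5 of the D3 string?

B3 at fret 21 → G♯5 (MIDI 80); D3 at fret 5 → G3 (MIDI 55).
80 − 55 = 25, so the two pitches are 25 semitones apart, with G♯5 the higher.

25 semitones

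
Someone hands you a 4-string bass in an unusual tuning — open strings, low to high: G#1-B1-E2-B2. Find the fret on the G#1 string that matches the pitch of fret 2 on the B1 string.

Fret 2 on B1 is MIDI 35 + 2 = 37 (C#2). On the G#1 string (open MIDI 32), that pitch is 37 − 32 = fret 5.

5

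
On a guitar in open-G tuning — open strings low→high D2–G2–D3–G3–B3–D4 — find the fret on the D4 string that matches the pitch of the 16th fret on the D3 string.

4

D3 at fret 16 is D3 + 16 semitones = F♯4.
The open D4 string is 12 semitones above the open D3, so the same pitch on the D4 string lies at fret 16 − 12 = 4.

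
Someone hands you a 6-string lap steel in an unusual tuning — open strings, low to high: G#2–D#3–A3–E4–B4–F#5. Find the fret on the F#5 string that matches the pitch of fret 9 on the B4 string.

B4 at fret 9 is B4 + 9 semitones = G#5.
The open F#5 string is 7 semitones above the open B4, so the same pitch on the F#5 string lies at fret 9 − 7 = 2.

2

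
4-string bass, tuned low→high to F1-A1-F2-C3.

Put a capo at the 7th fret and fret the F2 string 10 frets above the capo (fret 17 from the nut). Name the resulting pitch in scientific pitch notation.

B♭3

The capo raises the open F2 by 7 semitones to C3; fretting 10 more gives F2 + 7 + 10 = F2 + 17 semitones = B♭3.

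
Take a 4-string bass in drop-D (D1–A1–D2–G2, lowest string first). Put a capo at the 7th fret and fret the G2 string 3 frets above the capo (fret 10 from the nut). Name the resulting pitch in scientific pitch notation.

The capo raises the open G2 by 7 semitones to D3; fretting 3 more gives G2 + 7 + 3 = G2 + 10 semitones = F3.

F3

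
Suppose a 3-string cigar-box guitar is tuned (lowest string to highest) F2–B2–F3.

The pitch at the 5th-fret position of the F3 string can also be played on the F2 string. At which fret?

Fret 5 on F3 is MIDI 53 + 5 = 58 (B♭3). On the F2 string (open MIDI 41), that pitch is 58 − 41 = fret 17.

17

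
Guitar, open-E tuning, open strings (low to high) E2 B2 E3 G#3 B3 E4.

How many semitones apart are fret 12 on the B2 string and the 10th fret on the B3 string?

10 semitones

B2 at fret 12 → B3 (MIDI 59); B3 at fret 10 → A4 (MIDI 69).
59 − 69 = -10, so the two pitches are 10 semitones apart, with A4 the higher.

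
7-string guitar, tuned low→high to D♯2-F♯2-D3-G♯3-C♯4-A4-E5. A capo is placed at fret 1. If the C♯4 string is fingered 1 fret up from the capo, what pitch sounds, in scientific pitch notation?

D♯4

The capo raises the open C♯4 by 1 semitone to D4; fretting 1 more gives C♯4 + 1 + 1 = C♯4 + 2 semitones = D♯4.
(Also written E♭.)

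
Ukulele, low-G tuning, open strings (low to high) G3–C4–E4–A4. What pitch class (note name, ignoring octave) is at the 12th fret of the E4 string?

E

Each fret is one semitone, so E4 + 12 = E.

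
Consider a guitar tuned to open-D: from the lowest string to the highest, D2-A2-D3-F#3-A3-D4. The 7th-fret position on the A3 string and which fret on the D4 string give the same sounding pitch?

2

Fret 7 on A3 is MIDI 57 + 7 = 64 (E4). On the D4 string (open MIDI 62), that pitch is 64 − 62 = fret 2.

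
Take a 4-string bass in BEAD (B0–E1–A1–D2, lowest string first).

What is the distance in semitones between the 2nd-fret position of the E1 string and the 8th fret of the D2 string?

16 semitones

E1 at fret 2 → F#1 (MIDI 30); D2 at fret 8 → A#2 (MIDI 46).
30 − 46 = -16, so the two pitches are 16 semitones apart, with A#2 the higher.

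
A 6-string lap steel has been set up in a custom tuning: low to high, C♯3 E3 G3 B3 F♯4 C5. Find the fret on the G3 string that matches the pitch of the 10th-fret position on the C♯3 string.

Fret 10 on C♯3 is MIDI 49 + 10 = 59 (B3). On the G3 string (open MIDI 55), that pitch is 59 − 55 = fret 4.

4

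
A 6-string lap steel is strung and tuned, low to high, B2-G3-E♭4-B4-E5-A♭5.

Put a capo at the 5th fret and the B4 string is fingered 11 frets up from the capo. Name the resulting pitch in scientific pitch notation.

The capo raises the open B4 by 5 semitones to E5; fretting 11 more gives B4 + 5 + 11 = B4 + 16 semitones = E♭6.
(Also written D♯.)

E♭6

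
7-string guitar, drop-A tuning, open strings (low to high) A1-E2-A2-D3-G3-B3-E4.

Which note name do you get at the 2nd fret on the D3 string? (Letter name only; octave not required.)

E

D3 is MIDI 50. Adding 2 gives 52; 52 mod 12 = 4, i.e. E.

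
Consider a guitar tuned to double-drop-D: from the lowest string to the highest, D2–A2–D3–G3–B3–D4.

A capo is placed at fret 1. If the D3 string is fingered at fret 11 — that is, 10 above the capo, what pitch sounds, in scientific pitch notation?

The capo raises the open D3 by 1 semitone to D♯3; fretting 10 more gives D3 + 1 + 10 = D3 + 11 semitones = C♯4.
(Also written D♭.)

C♯4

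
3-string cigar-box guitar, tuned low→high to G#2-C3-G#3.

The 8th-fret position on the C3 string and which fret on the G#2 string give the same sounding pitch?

C3 at fret 8 is C3 + 8 semitones = G#3.
The open G#2 string is 4 semitones below the open C3, so the same pitch on the G#2 string lies at fret 8 + 4 = 12.

12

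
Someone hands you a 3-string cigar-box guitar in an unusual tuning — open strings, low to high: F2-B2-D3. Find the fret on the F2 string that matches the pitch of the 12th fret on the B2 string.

B2 at fret 12 is B2 + 12 semitones = B3.
The open F2 string is 6 semitones below the open B2, so the same pitch on the F2 string lies at fret 12 + 6 = 18.

18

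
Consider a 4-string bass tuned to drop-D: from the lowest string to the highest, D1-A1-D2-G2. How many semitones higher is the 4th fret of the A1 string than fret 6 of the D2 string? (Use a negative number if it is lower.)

-7 semitones

A1 at fret 4 → C♯2 (MIDI 37); D2 at fret 6 → G♯2 (MIDI 44).
37 − 44 = -7, so the two pitches are 7 semitones apart.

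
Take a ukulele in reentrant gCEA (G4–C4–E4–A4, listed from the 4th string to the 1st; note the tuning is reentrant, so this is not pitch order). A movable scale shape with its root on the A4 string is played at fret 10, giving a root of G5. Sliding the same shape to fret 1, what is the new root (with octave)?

A♯4

Moving from fret 10 to fret 1 shifts the root by -9 semitones.
G5 down 9 semitones is A♯4.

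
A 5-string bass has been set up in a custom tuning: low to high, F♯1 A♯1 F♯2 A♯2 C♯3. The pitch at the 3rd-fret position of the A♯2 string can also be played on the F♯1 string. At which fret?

A♯2 at fret 3 is A♯2 + 3 semitones = C♯3.
The open F♯1 string is 16 semitones below the open A♯2, so the same pitch on the F♯1 string lies at fret 3 + 16 = 19.

19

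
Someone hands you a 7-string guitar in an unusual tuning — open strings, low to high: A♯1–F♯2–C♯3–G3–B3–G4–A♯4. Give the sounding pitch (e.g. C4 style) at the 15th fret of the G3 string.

Each fret is one semitone, so G3 + 15 = A♯4.
(Equivalently spelled B♭4.)

A♯4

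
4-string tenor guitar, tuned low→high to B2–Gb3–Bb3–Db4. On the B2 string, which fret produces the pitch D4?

D4 is 15 semitones above the open B2 (B–C–Db–D–…–C–Db–D), so it sits at fret 15.

15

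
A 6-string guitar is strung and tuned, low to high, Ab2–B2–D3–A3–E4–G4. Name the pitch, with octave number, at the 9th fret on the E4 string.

Db5

E4 is MIDI 64. Adding 9 gives 73, which is Db5.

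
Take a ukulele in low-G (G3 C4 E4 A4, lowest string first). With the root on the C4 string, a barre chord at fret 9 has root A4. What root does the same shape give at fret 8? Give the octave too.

G#4

Moving from fret 9 to fret 8 shifts the root by -1 semitone.
A4 down 1 semitone is G#4.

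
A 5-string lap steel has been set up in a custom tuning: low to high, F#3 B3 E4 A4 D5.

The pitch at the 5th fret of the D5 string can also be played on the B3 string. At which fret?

D5 at fret 5 is D5 + 5 semitones = G5.
The open B3 string is 15 semitones below the open D5, so the same pitch on the B3 string lies at fret 5 + 15 = 20.

20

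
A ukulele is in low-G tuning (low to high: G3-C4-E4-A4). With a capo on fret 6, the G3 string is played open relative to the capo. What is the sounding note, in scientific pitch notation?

The capo raises the open G3 by 6 semitones to C♯4; fretting 0 more gives G3 + 6 + 0 = G3 + 6 semitones = C♯4.

C♯4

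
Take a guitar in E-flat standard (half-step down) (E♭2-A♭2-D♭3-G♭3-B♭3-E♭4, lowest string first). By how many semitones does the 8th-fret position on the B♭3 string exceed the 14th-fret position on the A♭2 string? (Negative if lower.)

8 semitones

B♭3 at fret 8 → G♭4 (MIDI 66); A♭2 at fret 14 → B♭3 (MIDI 58).
66 − 58 = 8, so the two pitches are 8 semitones apart.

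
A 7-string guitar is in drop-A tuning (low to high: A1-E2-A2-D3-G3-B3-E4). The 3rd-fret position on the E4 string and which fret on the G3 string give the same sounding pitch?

12

E4 at fret 3 is E4 + 3 semitones = G4.
The open G3 string is 9 semitones below the open E4, so the same pitch on the G3 string lies at fret 3 + 9 = 12.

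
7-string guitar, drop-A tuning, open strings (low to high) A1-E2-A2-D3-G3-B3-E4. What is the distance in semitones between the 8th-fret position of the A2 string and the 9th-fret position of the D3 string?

A2 at fret 8 → F3 (MIDI 53); D3 at fret 9 → B3 (MIDI 59).
53 − 59 = -6, so the two pitches are 6 semitones apart, with B3 the higher.

6 semitones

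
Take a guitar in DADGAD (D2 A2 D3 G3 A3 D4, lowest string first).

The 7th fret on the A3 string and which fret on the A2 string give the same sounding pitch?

19

Fret 7 on A3 is MIDI 57 + 7 = 64 (E4). On the A2 string (open MIDI 45), that pitch is 64 − 45 = fret 19.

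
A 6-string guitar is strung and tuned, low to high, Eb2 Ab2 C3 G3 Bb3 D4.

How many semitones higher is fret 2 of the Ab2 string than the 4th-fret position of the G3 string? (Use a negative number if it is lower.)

-13 semitones

Ab2 at fret 2 → Bb2 (MIDI 46); G3 at fret 4 → B3 (MIDI 59).
46 − 59 = -13, so the two pitches are 13 semitones apart.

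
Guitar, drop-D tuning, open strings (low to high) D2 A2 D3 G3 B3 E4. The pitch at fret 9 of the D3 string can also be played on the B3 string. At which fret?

0

Fret 9 on D3 is MIDI 50 + 9 = 59 (B3). On the B3 string (open MIDI 59), that pitch is 59 − 59 = fret 0.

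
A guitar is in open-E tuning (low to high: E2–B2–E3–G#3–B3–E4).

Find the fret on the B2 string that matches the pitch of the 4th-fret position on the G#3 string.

G#3 at fret 4 is G#3 + 4 semitones = C4.
The open B2 string is 9 semitones below the open G#3, so the same pitch on the B2 string lies at fret 4 + 9 = 13.

13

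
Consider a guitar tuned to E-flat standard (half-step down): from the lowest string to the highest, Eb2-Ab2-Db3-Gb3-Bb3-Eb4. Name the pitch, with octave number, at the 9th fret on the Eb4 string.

Eb4 is MIDI 63. Adding 9 gives 72, which is C5.

C5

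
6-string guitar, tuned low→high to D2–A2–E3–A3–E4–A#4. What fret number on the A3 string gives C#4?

C#4 is 4 semitones above the open A3 (A–A#–B–C–C#), so it sits at fret 4.

4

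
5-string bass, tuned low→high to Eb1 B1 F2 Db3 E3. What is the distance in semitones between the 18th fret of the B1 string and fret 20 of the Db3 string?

B1 at fret 18 → F3 (MIDI 53); Db3 at fret 20 → A4 (MIDI 69).
53 − 69 = -16, so the two pitches are 16 semitones apart, with A4 the higher.

16 semitones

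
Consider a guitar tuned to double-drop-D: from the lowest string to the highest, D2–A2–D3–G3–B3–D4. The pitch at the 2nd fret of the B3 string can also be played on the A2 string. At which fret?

Fret 2 on B3 is MIDI 59 + 2 = 61 (C#4). On the A2 string (open MIDI 45), that pitch is 61 − 45 = fret 16.

16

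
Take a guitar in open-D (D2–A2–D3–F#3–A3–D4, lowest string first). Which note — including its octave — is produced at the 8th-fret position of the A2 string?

A2 is MIDI 45. Adding 8 gives 53, which is F3.

F3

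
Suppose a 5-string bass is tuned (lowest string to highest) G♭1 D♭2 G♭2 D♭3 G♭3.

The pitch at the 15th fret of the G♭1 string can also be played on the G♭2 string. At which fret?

G♭1 at fret 15 is G♭1 + 15 semitones = A2.
The open G♭2 string is 12 semitones above the open G♭1, so the same pitch on the G♭2 string lies at fret 15 − 12 = 3.

3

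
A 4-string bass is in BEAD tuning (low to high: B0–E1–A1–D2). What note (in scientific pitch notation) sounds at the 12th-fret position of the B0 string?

Each fret is one semitone, so B0 + 12 = B1.

B1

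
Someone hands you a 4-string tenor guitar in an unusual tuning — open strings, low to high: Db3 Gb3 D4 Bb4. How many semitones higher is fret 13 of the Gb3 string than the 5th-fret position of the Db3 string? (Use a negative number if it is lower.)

Gb3 at fret 13 → G4 (MIDI 67); Db3 at fret 5 → Gb3 (MIDI 54).
67 − 54 = 13, so the two pitches are 13 semitones apart.

13 semitones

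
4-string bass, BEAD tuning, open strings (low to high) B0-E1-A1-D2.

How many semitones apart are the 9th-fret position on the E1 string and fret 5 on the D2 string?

E1 at fret 9 → C#2 (MIDI 37); D2 at fret 5 → G2 (MIDI 43).
37 − 43 = -6, so the two pitches are 6 semitones apart, with G2 the higher.

6 semitones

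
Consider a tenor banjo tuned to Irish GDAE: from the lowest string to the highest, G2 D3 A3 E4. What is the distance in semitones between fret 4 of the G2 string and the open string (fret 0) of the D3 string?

G2 at fret 4 → B2 (MIDI 47); D3 at fret 0 → D3 (MIDI 50).
47 − 50 = -3, so the two pitches are 3 semitones apart, with D3 the higher.

3 semitones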